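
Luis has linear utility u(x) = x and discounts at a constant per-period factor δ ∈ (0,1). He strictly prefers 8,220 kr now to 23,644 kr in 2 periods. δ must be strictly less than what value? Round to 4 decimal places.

δ < 0.5896

Under u(x) = x this choice says 8220 > δ^2·23644.
Hence δ^2 < 8220/23644 = 0.34766, and x ↦ x^(1/2) is increasing on (0,∞).
δ < (8220/23644)^(1/2) ≈ 0.5896.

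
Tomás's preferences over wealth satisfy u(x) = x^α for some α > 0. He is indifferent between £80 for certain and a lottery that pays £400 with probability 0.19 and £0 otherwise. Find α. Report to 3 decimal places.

α ≈ 1.032

Since u(0) = 0, the lottery's EU is 0.19·400^α.
Setting u(80) equal to that: 80^α = 0.19·400^α ⇒ (80/400)^α = 0.19.
Taking logs: α·ln(80/400) = ln(0.19), so α = -1.660731 / -1.609438 ≈ 1.032.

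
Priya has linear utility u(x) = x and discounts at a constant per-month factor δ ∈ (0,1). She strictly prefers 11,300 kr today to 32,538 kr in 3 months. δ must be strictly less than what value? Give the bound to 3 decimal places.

δ < 0.703

Under u(x) = x this choice says 11300 > δ^3·32538.
Dividing by 32538: δ^3 < 0.34729. Both sides are positive, so the cube root keeps the direction.
δ < 0.34729^(1/3) = 0.703.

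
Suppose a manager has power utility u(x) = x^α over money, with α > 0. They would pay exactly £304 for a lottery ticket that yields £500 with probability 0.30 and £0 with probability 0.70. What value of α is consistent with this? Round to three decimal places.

α ≈ 2.420

EU(lottery) = 0.30·500^α + 0.70·0 = 0.30·500^α.
Equating: 304^α = 0.30·500^α, i.e. 0.6080^α = 0.30.
Taking logs: α·ln(304/500) = ln(0.30), so α = -1.203973 / -0.497580 ≈ 2.420.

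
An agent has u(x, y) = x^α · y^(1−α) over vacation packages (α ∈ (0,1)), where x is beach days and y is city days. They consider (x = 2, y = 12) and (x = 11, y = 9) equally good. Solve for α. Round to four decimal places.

The Cobb–Douglas utilities coincide, so 2^α·12^(1−α) = 11^α·9^(1−α).
Taking logs: α·ln 2 + (1−α)·ln 12 = α·ln 11 + (1−α)·ln 9, i.e. α·-1.7047481 = (1−α)·-0.2876821.
Thus α·(-1.9924302) = -0.2876821, so α = -0.2876821/-1.9924302 ≈ 0.1444.

α ≈ 0.1444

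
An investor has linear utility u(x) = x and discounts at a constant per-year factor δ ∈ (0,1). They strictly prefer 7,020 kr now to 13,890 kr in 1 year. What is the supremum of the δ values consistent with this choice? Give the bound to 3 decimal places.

δ < 0.505

The preference means 7020 > δ·13890.
So δ < 7020/13890 = 0.50540.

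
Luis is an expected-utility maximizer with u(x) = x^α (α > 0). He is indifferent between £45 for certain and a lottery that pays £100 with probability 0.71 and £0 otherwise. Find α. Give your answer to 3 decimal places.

The lottery's expected utility is 0.71·u(100) + 0.29·u(0) = 0.71·100^α (since u(0) = 0 for α > 0).
Indifference: 45^α = 0.71·100^α, so (45/100)^α = 0.71.
Take logs: α = ln 0.71 / ln(45/100) ≈ 0.42891.

α ≈ 0.429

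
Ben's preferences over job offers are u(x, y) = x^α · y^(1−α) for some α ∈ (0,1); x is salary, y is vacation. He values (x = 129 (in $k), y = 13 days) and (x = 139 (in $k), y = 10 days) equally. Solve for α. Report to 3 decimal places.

Set the two utilities equal: 129^α·13^(1−α) = 139^α·10^(1−α).
Rearrange to (129/139)^α = (10/13)^(1−α) and take logs: α·-0.074662 = (1−α)·-0.262364.
So α/(1−α) = (-0.262364)/(-0.074662) = 3.514023, and α = 3.514023/4.514023 ≈ 0.778.

α ≈ 0.778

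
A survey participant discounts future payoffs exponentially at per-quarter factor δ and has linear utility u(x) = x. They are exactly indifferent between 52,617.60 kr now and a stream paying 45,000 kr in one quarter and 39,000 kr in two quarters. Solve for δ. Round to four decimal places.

δ ≈ 0.7200

Present value of the stream is 45000·δ + 39000·δ². Indifference gives 45000δ + 39000δ² = 52617.60.
Rearranged: 39000δ² + 45000δ − 52617.60 = 0.
The positive root is δ = [−45000 + √(45000² + 4·39000·52617.60)] / (2·39000) = (−45000 + 101160.000)/78000 ≈ 0.7200.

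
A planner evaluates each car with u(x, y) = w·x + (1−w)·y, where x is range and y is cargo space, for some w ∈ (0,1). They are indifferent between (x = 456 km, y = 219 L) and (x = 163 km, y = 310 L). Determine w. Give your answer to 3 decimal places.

Equating utilities: w·456 + (1−w)·219 = w·163 + (1−w)·310.
Collecting terms: w·293 = (1−w)·91.
The marginal rate of substitution is 91/293, so w = 91/(293+91) = 0.237.

w = 0.237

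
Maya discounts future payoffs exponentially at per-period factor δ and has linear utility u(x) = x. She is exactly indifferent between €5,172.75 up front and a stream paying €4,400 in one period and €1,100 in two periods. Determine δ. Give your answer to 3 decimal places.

Present value of the stream is 4400·δ + 1100·δ². Indifference gives 4400δ + 1100δ² = 5172.75.
Rearranged: 1100δ² + 4400δ − 5172.75 = 0.
δ = (−4400 + √(4400² + 4·1100·5172.75)) / (2·1100) = (−4400 + √42120100.00) / 2200 ≈ 0.950.

δ ≈ 0.950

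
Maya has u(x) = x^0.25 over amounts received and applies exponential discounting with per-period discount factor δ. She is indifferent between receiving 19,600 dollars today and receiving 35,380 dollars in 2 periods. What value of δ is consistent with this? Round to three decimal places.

Equating discounted utilities: u(19600) = δ^2·u(35380) ⇒ δ^2 = u(19600)/u(35380).
Since u(x) = x^0.25, δ^2 = (19600/35380)^0.25 = 0.55399^0.25 = 0.86273.
So δ = 0.86273^(1/2) ≈ 0.929.

δ ≈ 0.929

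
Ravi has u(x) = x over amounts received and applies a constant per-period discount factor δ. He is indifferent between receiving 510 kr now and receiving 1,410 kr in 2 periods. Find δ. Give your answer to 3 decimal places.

The payoff in 2 periods is discounted by δ^2, so u(510) = δ^2·u(1410) and δ^2 = u(510)/u(1410).
With u(x) = x: δ^2 = 510/1410 = 0.36170.
Hence δ = (0.36170)^(1/2) = 0.60142.

δ ≈ 0.601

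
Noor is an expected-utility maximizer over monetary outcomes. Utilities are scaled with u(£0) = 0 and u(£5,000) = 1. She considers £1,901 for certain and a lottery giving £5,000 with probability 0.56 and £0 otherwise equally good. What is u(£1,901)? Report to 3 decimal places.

0.560

u(£1,901) equals the lottery's expected utility: 0.56·1 + 0.44·0 = 0.56.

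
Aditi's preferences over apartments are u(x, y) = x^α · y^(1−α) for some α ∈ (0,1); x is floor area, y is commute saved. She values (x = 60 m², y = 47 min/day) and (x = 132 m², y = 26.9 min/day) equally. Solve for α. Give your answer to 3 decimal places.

Indifference: 60^α · 47^(1−α) = 132^α · 26.9^(1−α).
Taking logs: α·ln 60 + (1−α)·ln 47 = α·ln 132 + (1−α)·ln 26.9, i.e. α·-0.788457 = (1−α)·-0.558021.
Thus α·(-1.346478) = -0.558021, so α = -0.558021/-1.346478 ≈ 0.414.

α ≈ 0.414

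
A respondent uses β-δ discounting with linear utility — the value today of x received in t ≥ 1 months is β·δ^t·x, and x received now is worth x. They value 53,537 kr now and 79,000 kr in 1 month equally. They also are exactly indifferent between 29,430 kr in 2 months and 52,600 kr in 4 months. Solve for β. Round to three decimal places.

From the later pair, β·δ^2·29430 = β·δ^4·52600; dividing through, δ^2 = 29430/52600 = 0.55951, so δ = 0.74800.
Substituting δ into 53537 = β·δ·79000: β = 53537/(59092.090) ≈ 0.906.

β ≈ 0.906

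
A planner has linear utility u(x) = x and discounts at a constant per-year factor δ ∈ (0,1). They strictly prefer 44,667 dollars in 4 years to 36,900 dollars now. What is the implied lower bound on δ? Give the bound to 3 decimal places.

Under u(x) = x this choice says 36900 < δ^4·44667.
Hence δ^4 > 36900/44667 = 0.82611, and x ↦ x^(1/4) is increasing on (0,∞).
δ > 0.82611^(1/4) = 0.953.

δ > 0.953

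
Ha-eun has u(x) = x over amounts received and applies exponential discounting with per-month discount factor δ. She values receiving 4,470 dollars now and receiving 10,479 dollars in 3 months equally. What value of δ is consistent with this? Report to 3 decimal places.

Indifference means u(4470) = δ^3 · u(10479), so δ^3 = u(4470)/u(10479).
With u(x) = x: δ^3 = 4470/10479 = 0.42657.
Hence δ = (0.42657)^(1/3) = 0.75277.

δ ≈ 0.753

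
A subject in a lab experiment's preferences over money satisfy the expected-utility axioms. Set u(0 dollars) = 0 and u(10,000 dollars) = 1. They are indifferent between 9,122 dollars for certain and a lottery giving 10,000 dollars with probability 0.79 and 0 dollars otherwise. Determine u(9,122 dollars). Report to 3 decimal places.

By the standard-gamble method, u(9,122 dollars) is just the indifference probability on the best outcome: 0.79.

0.790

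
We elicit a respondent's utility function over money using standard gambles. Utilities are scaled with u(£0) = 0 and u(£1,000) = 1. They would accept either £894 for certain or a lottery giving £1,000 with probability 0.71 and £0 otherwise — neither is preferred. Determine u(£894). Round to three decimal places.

u(£894) equals the lottery's expected utility: 0.71·1 + 0.29·0 = 0.71.

0.710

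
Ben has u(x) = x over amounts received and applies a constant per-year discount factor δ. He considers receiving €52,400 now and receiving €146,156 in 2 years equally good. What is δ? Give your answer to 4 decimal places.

Equating discounted utilities: u(52400) = δ^2·u(146156) ⇒ δ^2 = u(52400)/u(146156).
With u(x) = x: δ^2 = 52400/146156 = 0.35852.
Taking the square root: δ = 0.35852^(1/2) ≈ 0.5988.

δ ≈ 0.5988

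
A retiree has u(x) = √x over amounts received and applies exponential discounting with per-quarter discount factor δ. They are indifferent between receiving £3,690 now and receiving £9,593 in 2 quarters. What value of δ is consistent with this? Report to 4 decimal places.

δ ≈ 0.7875

The payoff in 2 quarters is discounted by δ^2, so u(3690) = δ^2·u(9593) and δ^2 = u(3690)/u(9593).
Since u(x) = √x, δ^2 = √(3690/9593) = 0.62021.
So δ = 0.62021^(1/2) ≈ 0.7875.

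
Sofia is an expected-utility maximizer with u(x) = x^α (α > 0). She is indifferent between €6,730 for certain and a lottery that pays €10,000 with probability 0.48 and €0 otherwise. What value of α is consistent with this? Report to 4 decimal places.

α ≈ 1.8534

EU(lottery) = 0.48·10000^α + 0.52·0 = 0.48·10000^α.
Setting u(6730) equal to that: 6730^α = 0.48·10000^α ⇒ (6730/10000)^α = 0.48.
Take logs: α = ln 0.48 / ln(6730/10000) ≈ 1.853411.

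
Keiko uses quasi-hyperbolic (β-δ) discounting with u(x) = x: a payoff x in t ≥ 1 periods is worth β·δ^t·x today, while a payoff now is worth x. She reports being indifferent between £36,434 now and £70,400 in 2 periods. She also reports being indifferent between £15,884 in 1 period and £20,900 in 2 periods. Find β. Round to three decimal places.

Both payoffs in the second observation are in the future, so β drops out: δ^1·15884 = δ^2·20900 ⇒ δ = 15884/20900 = 0.76000.
Now use the now-vs-future pair: 36434 = β·δ^2·70400 gives β = 36434/(0.57760·70400) ≈ 0.896.

β ≈ 0.896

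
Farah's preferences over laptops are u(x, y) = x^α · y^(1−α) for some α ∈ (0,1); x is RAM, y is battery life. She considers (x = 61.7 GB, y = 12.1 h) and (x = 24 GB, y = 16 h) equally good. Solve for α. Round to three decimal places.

Indifference: 61.7^α · 12.1^(1−α) = 24^α · 16^(1−α).
(61.7/24)^α = (16/12.1)^(1−α); take logs: α·ln(61.7/24) = (1−α)·ln(16/12.1), i.e. α·0.944230 = (1−α)·0.279383.
So α/(1−α) = (0.279383)/(0.944230) = 0.295884, and α = 0.295884/1.295884 ≈ 0.228.

α ≈ 0.228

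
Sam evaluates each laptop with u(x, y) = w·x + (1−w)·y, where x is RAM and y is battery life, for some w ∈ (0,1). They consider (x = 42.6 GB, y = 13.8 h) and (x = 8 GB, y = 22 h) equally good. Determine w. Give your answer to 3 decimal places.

u(42.6,13.8) = u(8,22) means w·42.6 + (1−w)·13.8 = w·8 + (1−w)·22.
w·(42.6−8) = (1−w)·(22−13.8), i.e. w·34.6 = (1−w)·8.2.
So w/(1−w) = 8.2/34.6 = 0.2370, giving w = 8.2/(34.6+8.2) = 0.192.

w = 0.192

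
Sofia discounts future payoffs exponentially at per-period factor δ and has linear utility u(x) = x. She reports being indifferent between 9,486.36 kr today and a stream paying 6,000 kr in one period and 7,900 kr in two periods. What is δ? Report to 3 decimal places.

δ ≈ 0.780

Equating present values: 9486.36 = 6000δ + 7900δ².
Rearranged: 7900δ² + 6000δ − 9486.36 = 0.
δ = (−6000 + √(6000² + 4·7900·9486.36)) / (2·7900) = (−6000 + √335768976.00) / 15800 ≈ 0.780.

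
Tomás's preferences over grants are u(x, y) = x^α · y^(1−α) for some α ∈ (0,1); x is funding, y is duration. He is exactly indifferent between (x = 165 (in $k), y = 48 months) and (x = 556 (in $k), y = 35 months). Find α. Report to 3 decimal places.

Set the two utilities equal: 165^α·48^(1−α) = 556^α·35^(1−α).
(165/556)^α = (35/48)^(1−α); take logs: α·ln(165/556) = (1−α)·ln(35/48), i.e. α·-1.214823 = (1−α)·-0.315853.
So α/(1−α) = (-0.315853)/(-1.214823) = 0.259999, and α = 0.259999/1.259999 ≈ 0.206.

α ≈ 0.206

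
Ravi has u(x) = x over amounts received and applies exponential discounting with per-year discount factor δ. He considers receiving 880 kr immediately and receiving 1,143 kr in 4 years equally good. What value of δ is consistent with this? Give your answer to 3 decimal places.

Indifference means u(880) = δ^4 · u(1143), so δ^4 = u(880)/u(1143).
With u(x) = x: δ^4 = 880/1143 = 0.76990.
Taking the 4th root: δ = 0.76990^(1/4) ≈ 0.937.

δ ≈ 0.937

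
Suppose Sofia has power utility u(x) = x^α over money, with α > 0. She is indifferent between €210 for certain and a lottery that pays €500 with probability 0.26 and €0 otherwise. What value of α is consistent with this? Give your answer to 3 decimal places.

Since u(0) = 0, the lottery's EU is 0.26·500^α.
Indifference: 210^α = 0.26·500^α, so (210/500)^α = 0.26.
α = ln(0.26) / ln(210/500) = -1.347074/-0.867501 ≈ 1.553.

α ≈ 1.553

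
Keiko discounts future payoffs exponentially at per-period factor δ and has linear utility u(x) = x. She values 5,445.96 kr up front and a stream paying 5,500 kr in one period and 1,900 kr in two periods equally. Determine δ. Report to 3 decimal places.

Present value of the stream is 5500·δ + 1900·δ². Indifference gives 5500δ + 1900δ² = 5445.96.
Rearranged: 1900δ² + 5500δ − 5445.96 = 0.
The positive root is δ = [−5500 + √(5500² + 4·1900·5445.96)] / (2·1900) = (−5500 + 8464.000)/3800 ≈ 0.780.

δ ≈ 0.780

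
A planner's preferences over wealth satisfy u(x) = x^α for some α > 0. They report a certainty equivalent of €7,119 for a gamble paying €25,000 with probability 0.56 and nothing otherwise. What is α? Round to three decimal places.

EU(lottery) = 0.56·25000^α + 0.44·0 = 0.56·25000^α.
Equating: 7119^α = 0.56·25000^α, i.e. 0.2848^α = 0.56.
α = ln(0.56) / ln(7119/25000) = -0.579818/-1.256109 ≈ 0.462.

α ≈ 0.462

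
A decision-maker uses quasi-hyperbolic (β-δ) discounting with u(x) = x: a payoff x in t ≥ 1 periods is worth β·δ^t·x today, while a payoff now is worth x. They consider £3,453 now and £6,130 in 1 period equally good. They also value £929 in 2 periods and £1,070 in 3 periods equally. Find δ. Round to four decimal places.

δ ≈ 0.8682

The second indifference involves only future payoffs, so β cancels: β·δ^2·929 = β·δ^3·1070, giving δ = 929/1070 = 0.86822.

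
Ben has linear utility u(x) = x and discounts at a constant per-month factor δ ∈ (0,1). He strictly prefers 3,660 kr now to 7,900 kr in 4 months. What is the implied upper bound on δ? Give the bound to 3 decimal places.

Comparing present values: 3660 > δ^4·7900.
Hence δ^4 < 3660/7900 = 0.46329, and x ↦ x^(1/4) is increasing on (0,∞).
δ < 0.46329^(1/4) = 0.825.

δ < 0.825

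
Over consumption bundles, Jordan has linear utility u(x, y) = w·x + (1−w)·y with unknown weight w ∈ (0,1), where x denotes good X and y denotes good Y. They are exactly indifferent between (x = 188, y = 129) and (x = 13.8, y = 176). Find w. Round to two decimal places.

u(188,129) = u(13.8,176) means w·188 + (1−w)·129 = w·13.8 + (1−w)·176.
w·(188−13.8) = (1−w)·(176−129), i.e. w·174.2 = (1−w)·47.
Hence w = 47/(174.2+47) = 47/221.2 = 0.21.

w = 0.21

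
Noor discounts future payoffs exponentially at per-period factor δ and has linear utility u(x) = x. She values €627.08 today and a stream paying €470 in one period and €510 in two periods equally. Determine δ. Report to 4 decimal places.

The stream is worth 470δ + 510δ² today, so 470δ + 510δ² = 627.08.
That is, 510δ² + 470δ − 627.08 = 0, a quadratic in δ.
By the quadratic formula (taking the positive root), δ = (−470 + √1500143.20) / 1020 ≈ 0.7400.

δ ≈ 0.7400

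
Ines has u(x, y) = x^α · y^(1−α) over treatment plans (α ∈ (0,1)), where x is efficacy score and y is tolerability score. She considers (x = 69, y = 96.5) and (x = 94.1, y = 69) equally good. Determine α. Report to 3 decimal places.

α ≈ 0.520

Set the two utilities equal: 69^α·96.5^(1−α) = 94.1^α·69^(1−α).
Taking logs: α·ln 69 + (1−α)·ln 96.5 = α·ln 94.1 + (1−α)·ln 69, i.e. α·-0.310252 = (1−α)·-0.335437.
So α/(1−α) = (-0.335437)/(-0.310252) = 1.081176, and α = 1.081176/2.081176 ≈ 0.520.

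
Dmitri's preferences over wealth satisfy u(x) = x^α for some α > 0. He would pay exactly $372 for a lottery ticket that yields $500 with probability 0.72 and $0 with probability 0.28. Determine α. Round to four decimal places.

EU(lottery) = 0.72·500^α + 0.28·0 = 0.72·500^α.
Equating: 372^α = 0.72·500^α, i.e. 0.7440^α = 0.72.
Taking logs: α·ln(372/500) = ln(0.72), so α = -0.3285041 / -0.2957142 ≈ 1.1109.

α ≈ 1.1109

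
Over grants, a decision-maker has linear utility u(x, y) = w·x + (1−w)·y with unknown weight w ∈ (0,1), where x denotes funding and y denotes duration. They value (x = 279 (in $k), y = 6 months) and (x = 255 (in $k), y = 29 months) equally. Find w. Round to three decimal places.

u(279,6) = u(255,29) means w·279 + (1−w)·6 = w·255 + (1−w)·29.
w·(279−255) = (1−w)·(29−6), i.e. w·24 = (1−w)·23.
So w/(1−w) = 23/24 = 0.9583, giving w = 23/(24+23) = 0.489.

w = 0.489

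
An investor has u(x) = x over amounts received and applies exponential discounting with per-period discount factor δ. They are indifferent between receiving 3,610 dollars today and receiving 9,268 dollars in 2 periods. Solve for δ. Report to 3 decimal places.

δ ≈ 0.624

Equating discounted utilities: u(3610) = δ^2·u(9268) ⇒ δ^2 = u(3610)/u(9268).
With u(x) = x: δ^2 = 3610/9268 = 0.38951.
Hence δ = (0.38951)^(1/2) = 0.62411.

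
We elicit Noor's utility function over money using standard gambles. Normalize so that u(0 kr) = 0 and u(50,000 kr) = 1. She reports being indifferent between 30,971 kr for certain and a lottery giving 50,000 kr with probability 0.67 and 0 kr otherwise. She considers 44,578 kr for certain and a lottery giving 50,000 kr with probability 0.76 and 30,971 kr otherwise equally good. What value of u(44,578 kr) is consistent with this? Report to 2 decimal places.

0.92

First, u(30,971 kr) = 0.67·u(50,000 kr) + 0.33·u(0 kr) = 0.67.
Chaining: u(44,578 kr) = 0.76·1.00 + 0.24·0.67 = 0.9208.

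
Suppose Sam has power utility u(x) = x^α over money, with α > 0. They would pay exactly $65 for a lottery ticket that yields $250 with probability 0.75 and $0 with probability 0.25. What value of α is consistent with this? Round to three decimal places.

α ≈ 0.214

EU(lottery) = 0.75·250^α + 0.25·0 = 0.75·250^α.
Setting u(65) equal to that: 65^α = 0.75·250^α ⇒ (65/250)^α = 0.75.
Take logs: α = ln 0.75 / ln(65/250) ≈ 0.21356.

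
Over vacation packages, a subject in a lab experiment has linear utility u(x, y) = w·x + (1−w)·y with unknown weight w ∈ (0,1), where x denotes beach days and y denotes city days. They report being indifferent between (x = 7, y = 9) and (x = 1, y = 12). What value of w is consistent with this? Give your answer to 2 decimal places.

u(7,9) = u(1,12) means w·7 + (1−w)·9 = w·1 + (1−w)·12.
Collecting terms: w·6 = (1−w)·3.
Hence w = 3/(6+3) = 3/9 = 0.33.

w = 0.33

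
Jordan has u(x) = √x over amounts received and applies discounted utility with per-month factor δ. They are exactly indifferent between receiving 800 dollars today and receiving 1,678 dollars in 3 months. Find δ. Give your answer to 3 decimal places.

δ ≈ 0.884

Indifference means u(800) = δ^3 · u(1678), so δ^3 = u(800)/u(1678).
Since u(x) = √x, δ^3 = √(800/1678) = 0.69048.
Taking the cube root: δ = 0.69048^(1/3) ≈ 0.884.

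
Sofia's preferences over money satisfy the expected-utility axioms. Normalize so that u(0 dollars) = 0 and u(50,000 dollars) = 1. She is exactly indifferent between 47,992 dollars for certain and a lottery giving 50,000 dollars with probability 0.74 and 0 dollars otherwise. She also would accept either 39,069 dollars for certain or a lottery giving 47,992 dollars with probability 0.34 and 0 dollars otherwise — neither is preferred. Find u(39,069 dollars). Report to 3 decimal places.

First, u(47,992 dollars) = 0.74·u(50,000 dollars) + 0.26·u(0 dollars) = 0.74.
Chaining: u(39,069 dollars) = 0.34·0.74 + 0.66·0.00 = 0.2516.

0.252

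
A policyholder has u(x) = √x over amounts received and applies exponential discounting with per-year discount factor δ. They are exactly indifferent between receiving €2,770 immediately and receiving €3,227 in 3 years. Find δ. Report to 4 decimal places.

δ ≈ 0.9749

Indifference means u(2770) = δ^3 · u(3227), so δ^3 = u(2770)/u(3227).
Since u(x) = √x, δ^3 = √(2770/3227) = 0.92649.
So δ = 0.92649^(1/3) ≈ 0.9749.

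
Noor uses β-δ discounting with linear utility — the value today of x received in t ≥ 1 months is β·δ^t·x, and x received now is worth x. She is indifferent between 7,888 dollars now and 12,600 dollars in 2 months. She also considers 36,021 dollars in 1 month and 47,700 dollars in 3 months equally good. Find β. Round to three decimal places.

The second indifference involves only future payoffs, so β cancels: β·δ^1·36021 = β·δ^3·47700, giving δ^2 = 36021/47700 = 0.75516, so δ = 0.86900.
Now use the now-vs-future pair: 7888 = β·δ^2·12600 gives β = 7888/(0.75516·12600) ≈ 0.829.

β ≈ 0.829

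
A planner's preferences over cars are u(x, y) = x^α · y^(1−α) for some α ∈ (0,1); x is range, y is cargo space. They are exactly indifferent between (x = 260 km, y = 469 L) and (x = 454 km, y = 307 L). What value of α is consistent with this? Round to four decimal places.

α ≈ 0.4319

Set the two utilities equal: 260^α·469^(1−α) = 454^α·307^(1−α).
Taking logs: α·ln 260 + (1−α)·ln 469 = α·ln 454 + (1−α)·ln 307, i.e. α·-0.5574156 = (1−α)·-0.4237550.
Thus α·(-0.9811706) = -0.4237550, so α = -0.4237550/-0.9811706 ≈ 0.4319.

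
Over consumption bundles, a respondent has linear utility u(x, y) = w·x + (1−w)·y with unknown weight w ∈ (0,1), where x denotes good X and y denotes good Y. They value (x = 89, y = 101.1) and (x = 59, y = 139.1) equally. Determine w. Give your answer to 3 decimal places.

w = 0.559

u(89,101.1) = u(59,139.1) means w·89 + (1−w)·101.1 = w·59 + (1−w)·139.1.
Rearranging, 30·w − 38·(1−w) = 0.
So w/(1−w) = 38/30 = 1.2667, giving w = 38/(30+38) = 0.559.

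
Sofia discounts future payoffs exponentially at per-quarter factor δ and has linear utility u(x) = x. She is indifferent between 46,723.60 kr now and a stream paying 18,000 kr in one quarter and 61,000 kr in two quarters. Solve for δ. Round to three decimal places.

Present value of the stream is 18000·δ + 61000·δ². Indifference gives 18000δ + 61000δ² = 46723.60.
So 61000δ² + 18000δ − 46723.60 = 0.
δ = (−18000 + √(18000² + 4·61000·46723.60)) / (2·61000) = (−18000 + √11724558400.00) / 122000 ≈ 0.740.

δ ≈ 0.740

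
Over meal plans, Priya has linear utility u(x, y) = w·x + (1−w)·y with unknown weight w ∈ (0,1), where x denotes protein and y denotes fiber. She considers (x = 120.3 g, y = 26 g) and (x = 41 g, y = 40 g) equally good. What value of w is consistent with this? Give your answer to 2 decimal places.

w = 0.15

u(120.3,26) = u(41,40) means w·120.3 + (1−w)·26 = w·41 + (1−w)·40.
w·(120.3−41) = (1−w)·(40−26), i.e. w·79.3 = (1−w)·14.
So w/(1−w) = 14/79.3 = 0.1765, giving w = 14/(79.3+14) = 0.15.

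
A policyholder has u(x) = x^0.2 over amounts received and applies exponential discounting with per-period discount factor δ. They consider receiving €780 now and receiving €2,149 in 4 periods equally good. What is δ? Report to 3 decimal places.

Equating discounted utilities: u(780) = δ^4·u(2149) ⇒ δ^4 = u(780)/u(2149).
With u(x) = x^0.2: δ^4 = 780^0.2/2149^0.2 = (780/2149)^0.2 = 0.81653.
Hence δ = (0.81653)^(1/4) = 0.95059.

δ ≈ 0.951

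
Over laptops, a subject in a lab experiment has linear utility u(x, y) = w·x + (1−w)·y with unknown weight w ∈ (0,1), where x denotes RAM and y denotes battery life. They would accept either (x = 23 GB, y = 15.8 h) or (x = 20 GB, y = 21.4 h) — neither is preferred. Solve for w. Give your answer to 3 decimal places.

w = 0.651

u(23,15.8) = u(20,21.4) means w·23 + (1−w)·15.8 = w·20 + (1−w)·21.4.
w·(23−20) = (1−w)·(21.4−15.8), i.e. w·3 = (1−w)·5.6.
So w/(1−w) = 5.6/3 = 1.8667, giving w = 5.6/(3+5.6) = 0.651.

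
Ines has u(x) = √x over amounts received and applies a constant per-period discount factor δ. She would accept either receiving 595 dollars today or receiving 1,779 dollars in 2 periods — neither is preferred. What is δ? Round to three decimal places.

The payoff in 2 periods is discounted by δ^2, so u(595) = δ^2·u(1779) and δ^2 = u(595)/u(1779).
Since u(x) = √x, δ^2 = √(595/1779) = 0.57832.
Hence δ = (0.57832)^(1/2) = 0.76048.

δ ≈ 0.760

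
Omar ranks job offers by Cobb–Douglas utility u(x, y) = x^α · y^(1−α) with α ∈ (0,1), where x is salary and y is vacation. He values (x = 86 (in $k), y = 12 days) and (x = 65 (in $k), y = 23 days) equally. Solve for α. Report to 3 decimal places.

α ≈ 0.699

The Cobb–Douglas utilities coincide, so 86^α·12^(1−α) = 65^α·23^(1−α).
Taking logs: α·ln 86 + (1−α)·ln 12 = α·ln 65 + (1−α)·ln 23, i.e. α·0.279960 = (1−α)·0.650588.
With A = 0.279960 and B = 0.650588: α·A = (1−α)·B, so α = B/(A+B) = 0.650588/0.930548 ≈ 0.699.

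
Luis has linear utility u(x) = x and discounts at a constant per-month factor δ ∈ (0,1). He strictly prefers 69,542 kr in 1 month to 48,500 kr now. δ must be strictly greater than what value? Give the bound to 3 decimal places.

δ > 0.697

Comparing present values: 48500 < δ·69542.
So δ > 48500/69542 = 0.69742.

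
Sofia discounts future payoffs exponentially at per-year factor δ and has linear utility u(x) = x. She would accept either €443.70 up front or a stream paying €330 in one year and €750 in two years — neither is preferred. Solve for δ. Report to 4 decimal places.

The stream is worth 330δ + 750δ² today, so 330δ + 750δ² = 443.70.
That is, 750δ² + 330δ − 443.70 = 0, a quadratic in δ.
By the quadratic formula (taking the positive root), δ = (−330 + √1440000.00) / 1500 ≈ 0.5800.

δ ≈ 0.5800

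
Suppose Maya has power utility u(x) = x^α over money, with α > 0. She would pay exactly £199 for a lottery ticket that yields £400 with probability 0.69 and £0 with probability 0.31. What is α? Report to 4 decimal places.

α ≈ 0.5315

Since u(0) = 0, the lottery's EU is 0.69·400^α.
Equating: 199^α = 0.69·400^α, i.e. 0.4975^α = 0.69.
Take logs: α = ln 0.69 / ln(199/400) ≈ 0.531488.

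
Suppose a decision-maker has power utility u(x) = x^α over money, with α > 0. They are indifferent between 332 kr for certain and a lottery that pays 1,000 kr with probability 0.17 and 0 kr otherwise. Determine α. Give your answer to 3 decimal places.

α ≈ 1.607

EU(lottery) = 0.17·1000^α + 0.83·0 = 0.17·1000^α.
Indifference: 332^α = 0.17·1000^α, so (332/1000)^α = 0.17.
α = ln(0.17) / ln(332/1000) = -1.771957/-1.102620 ≈ 1.607.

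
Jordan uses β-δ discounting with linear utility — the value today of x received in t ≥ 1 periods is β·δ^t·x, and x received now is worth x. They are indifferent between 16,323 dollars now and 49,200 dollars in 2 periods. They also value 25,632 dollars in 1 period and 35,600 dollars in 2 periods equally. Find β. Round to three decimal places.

β ≈ 0.640

From the later pair, β·δ^1·25632 = β·δ^2·35600; dividing through, δ = 25632/35600 = 0.72000.
Substituting δ into 16323 = β·δ^2·49200: β = 16323/(25505.280) ≈ 0.640.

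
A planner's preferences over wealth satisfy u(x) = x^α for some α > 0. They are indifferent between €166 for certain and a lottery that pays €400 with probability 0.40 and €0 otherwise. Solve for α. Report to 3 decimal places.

Since u(0) = 0, the lottery's EU is 0.40·400^α.
Equating: 166^α = 0.40·400^α, i.e. 0.4150^α = 0.40.
Take logs: α = ln 0.40 / ln(166/400) ≈ 1.04186.

α ≈ 1.042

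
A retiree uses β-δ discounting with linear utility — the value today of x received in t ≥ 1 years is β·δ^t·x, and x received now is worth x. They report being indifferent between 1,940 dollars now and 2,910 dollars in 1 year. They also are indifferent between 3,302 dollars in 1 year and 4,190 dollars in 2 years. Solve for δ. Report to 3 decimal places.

δ ≈ 0.788

Both payoffs in the second observation are in the future, so β drops out: δ^1·3302 = δ^2·4190 ⇒ δ = 3302/4190 = 0.78807.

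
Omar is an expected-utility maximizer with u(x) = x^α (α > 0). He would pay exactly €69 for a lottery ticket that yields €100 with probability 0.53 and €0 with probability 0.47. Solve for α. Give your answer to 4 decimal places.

α ≈ 1.7110

EU(lottery) = 0.53·100^α + 0.47·0 = 0.53·100^α.
Equating: 69^α = 0.53·100^α, i.e. 0.6900^α = 0.53.
α = ln(0.53) / ln(69/100) = -0.6348783/-0.3710637 ≈ 1.7110.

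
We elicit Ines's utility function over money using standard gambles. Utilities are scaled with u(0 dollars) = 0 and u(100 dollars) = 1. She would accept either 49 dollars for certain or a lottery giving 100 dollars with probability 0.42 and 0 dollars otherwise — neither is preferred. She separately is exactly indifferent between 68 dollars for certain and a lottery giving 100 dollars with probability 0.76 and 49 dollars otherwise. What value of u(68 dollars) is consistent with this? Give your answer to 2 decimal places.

The first gamble pins u(49 dollars): it must equal 0.42·1 + 0.58·0 = 0.42.
Chaining: u(68 dollars) = 0.76·1.00 + 0.24·0.42 = 0.8608.

0.86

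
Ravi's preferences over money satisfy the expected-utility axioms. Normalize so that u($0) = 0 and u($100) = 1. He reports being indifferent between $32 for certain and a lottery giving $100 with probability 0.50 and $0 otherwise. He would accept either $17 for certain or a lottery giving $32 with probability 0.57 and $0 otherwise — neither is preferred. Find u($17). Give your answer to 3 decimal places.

0.285

The first gamble pins u($32): it must equal 0.50·1 + 0.50·0 = 0.50.
Chaining: u($17) = 0.57·0.50 + 0.43·0.00 = 0.2850.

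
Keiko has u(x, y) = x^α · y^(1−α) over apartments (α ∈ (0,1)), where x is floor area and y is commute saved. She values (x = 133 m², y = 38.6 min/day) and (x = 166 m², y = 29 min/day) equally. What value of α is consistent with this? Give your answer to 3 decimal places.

α ≈ 0.563

Set the two utilities equal: 133^α·38.6^(1−α) = 166^α·29^(1−α).
Taking logs: α·ln 133 + (1−α)·ln 38.6 = α·ln 166 + (1−α)·ln 29, i.e. α·-0.221639 = (1−α)·-0.285956.
With A = -0.221639 and B = -0.285956: α·A = (1−α)·B, so α = B/(A+B) = -0.285956/-0.507595 ≈ 0.563.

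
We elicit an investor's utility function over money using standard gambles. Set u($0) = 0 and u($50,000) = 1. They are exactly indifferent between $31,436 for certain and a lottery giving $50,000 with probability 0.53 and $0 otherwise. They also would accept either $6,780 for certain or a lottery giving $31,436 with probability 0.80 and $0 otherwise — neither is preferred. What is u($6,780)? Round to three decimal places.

From the first indifference, u($31,436) = 0.53·u($50,000) + 0.47·u($0) = 0.53·1 + 0.47·0 = 0.53.
Chaining: u($6,780) = 0.80·0.53 + 0.20·0.00 = 0.4240.

0.424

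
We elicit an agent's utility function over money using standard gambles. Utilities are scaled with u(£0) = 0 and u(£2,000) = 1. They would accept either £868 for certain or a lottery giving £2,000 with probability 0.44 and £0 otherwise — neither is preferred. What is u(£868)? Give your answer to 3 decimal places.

0.440

By the standard-gamble method, u(£868) is just the indifference probability on the best outcome: 0.44.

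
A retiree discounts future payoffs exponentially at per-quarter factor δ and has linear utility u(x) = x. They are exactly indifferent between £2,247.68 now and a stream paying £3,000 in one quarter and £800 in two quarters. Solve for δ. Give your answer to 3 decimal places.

δ ≈ 0.640

Equating present values: 2247.68 = 3000δ + 800δ².
So 800δ² + 3000δ − 2247.68 = 0.
δ = (−3000 + √(3000² + 4·800·2247.68)) / (2·800) = (−3000 + √16192576.00) / 1600 ≈ 0.640.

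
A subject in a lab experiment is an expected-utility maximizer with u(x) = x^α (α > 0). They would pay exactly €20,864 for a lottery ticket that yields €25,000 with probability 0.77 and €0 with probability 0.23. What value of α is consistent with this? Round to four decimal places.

The lottery's expected utility is 0.77·u(25000) + 0.23·u(0) = 0.77·25000^α (since u(0) = 0 for α > 0).
Setting u(20864) equal to that: 20864^α = 0.77·25000^α ⇒ (20864/25000)^α = 0.77.
Take logs: α = ln 0.77 / ln(20864/25000) ≈ 1.445197.

α ≈ 1.4452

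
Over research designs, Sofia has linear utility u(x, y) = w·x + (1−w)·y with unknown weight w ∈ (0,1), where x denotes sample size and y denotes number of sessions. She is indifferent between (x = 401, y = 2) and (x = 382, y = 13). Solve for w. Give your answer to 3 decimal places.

u(401,2) = u(382,13) means w·401 + (1−w)·2 = w·382 + (1−w)·13.
Collecting terms: w·19 = (1−w)·11.
So w/(1−w) = 11/19 = 0.5789, giving w = 11/(19+11) = 0.367.

w = 0.367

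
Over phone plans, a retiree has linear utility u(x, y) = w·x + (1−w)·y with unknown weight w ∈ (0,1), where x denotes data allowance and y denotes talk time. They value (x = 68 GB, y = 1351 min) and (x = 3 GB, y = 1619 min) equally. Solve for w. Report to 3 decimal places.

Equating utilities: w·68 + (1−w)·1351 = w·3 + (1−w)·1619.
Rearranging, 65·w − 268·(1−w) = 0.
The marginal rate of substitution is 268/65, so w = 268/(65+268) = 0.805.

w = 0.805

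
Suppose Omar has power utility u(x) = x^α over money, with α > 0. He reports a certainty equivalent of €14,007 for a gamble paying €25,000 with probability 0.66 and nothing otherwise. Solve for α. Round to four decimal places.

The lottery's expected utility is 0.66·u(25000) + 0.34·u(0) = 0.66·25000^α (since u(0) = 0 for α > 0).
Equating: 14007^α = 0.66·25000^α, i.e. 0.5603^α = 0.66.
α = ln(0.66) / ln(14007/25000) = -0.4155154/-0.5793186 ≈ 0.7172.

α ≈ 0.7172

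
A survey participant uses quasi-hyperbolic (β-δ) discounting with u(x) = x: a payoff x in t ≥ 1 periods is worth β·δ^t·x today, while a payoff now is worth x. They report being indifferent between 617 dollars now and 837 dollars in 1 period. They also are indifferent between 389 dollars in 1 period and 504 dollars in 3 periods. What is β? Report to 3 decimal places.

β ≈ 0.839

From the later pair, β·δ^1·389 = β·δ^3·504; dividing through, δ^2 = 389/504 = 0.77183, so δ = 0.87854.
Substituting δ into 617 = β·δ·837: β = 617/(735.335) ≈ 0.839.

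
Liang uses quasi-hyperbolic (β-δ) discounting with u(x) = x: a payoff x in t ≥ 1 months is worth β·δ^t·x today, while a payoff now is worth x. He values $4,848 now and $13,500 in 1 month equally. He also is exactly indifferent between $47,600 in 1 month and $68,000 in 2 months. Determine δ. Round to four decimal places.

Both payoffs in the second observation are in the future, so β drops out: δ^1·47600 = δ^2·68000 ⇒ δ = 47600/68000 = 0.70000.

δ ≈ 0.7000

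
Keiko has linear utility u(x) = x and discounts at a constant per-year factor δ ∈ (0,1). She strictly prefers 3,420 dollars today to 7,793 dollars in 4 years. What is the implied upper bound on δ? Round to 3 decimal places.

δ < 0.814

Comparing present values: 3420 > δ^4·7793.
Dividing by 7793: δ^4 < 0.43886. Both sides are positive, so the 4th root keeps the direction.
δ < (3420/7793)^(1/4) ≈ 0.814.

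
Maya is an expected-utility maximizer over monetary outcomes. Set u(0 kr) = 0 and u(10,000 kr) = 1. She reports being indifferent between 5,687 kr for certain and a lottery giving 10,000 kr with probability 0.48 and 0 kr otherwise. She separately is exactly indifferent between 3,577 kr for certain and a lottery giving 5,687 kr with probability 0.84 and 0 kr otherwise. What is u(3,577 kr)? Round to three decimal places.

First, u(5,687 kr) = 0.48·u(10,000 kr) + 0.52·u(0 kr) = 0.48.
Chaining: u(3,577 kr) = 0.84·0.48 + 0.16·0.00 = 0.4032.

0.403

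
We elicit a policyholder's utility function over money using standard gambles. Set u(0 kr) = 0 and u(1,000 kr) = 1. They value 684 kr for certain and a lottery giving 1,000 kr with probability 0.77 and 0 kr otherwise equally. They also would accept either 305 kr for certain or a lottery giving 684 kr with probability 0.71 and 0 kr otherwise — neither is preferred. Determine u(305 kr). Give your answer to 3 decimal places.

From the first indifference, u(684 kr) = 0.77·u(1,000 kr) + 0.23·u(0 kr) = 0.77·1 + 0.23·0 = 0.77.
Then u(305 kr) = 0.71·u(684 kr) + 0.29·u(0 kr) = 0.71·0.77 + 0.29·0.00 = 0.5467.

0.547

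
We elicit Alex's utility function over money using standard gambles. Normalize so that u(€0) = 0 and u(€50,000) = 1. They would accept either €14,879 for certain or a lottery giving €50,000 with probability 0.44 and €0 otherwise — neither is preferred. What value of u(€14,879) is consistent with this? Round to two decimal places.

By the standard-gamble method, u(€14,879) is just the indifference probability on the best outcome: 0.44.

0.44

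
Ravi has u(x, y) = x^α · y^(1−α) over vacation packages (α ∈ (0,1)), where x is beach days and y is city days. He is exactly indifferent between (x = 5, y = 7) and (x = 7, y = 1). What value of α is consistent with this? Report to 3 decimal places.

α ≈ 0.853

The Cobb–Douglas utilities coincide, so 5^α·7^(1−α) = 7^α·1^(1−α).
Rearrange to (5/7)^α = (1/7)^(1−α) and take logs: α·-0.336472 = (1−α)·-1.945910.
So α/(1−α) = (-1.945910)/(-0.336472) = 5.783275, and α = 5.783275/6.783275 ≈ 0.853.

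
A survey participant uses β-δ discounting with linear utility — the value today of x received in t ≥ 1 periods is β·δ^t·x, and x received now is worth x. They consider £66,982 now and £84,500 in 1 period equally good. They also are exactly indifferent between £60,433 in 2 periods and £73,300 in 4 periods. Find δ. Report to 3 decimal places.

δ ≈ 0.908

From the later pair, β·δ^2·60433 = β·δ^4·73300; dividing through, δ^2 = 60433/73300 = 0.82446, so δ = 0.90800.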